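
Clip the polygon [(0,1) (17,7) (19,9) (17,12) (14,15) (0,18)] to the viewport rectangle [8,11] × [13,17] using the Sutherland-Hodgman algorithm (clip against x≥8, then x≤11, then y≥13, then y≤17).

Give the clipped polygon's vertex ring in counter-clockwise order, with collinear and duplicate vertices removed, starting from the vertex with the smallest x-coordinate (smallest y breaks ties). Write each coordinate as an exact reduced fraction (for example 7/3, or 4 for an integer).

Clipped polygon: [(8,13) (11,13) (11,219/14) (8,114/7)]

1. After x ≥ 8: [(8,65/17) (17,7) (19,9) (17,12) (14,15) (8,114/7)]
2. After x ≤ 11: [(8,65/17) (11,83/17) (11,219/14) (8,114/7)]
3. After y ≥ 13: [(8,13) (11,13) (11,219/14) (8,114/7)]
4. After y ≤ 17: [(8,13) (11,13) (11,219/14) (8,114/7)]
5. Canonical ring: [(8,13) (11,13) (11,219/14) (8,114/7)]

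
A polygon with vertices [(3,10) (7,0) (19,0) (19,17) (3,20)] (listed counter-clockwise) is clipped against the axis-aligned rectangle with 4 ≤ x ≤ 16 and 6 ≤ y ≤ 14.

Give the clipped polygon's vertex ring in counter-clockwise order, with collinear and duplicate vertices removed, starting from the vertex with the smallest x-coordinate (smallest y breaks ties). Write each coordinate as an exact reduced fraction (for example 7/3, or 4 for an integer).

Clipped polygon: [(4,15/2) (23/5,6) (16,6) (16,14) (4,14)]

1. After x ≥ 4: [(4,15/2) (7,0) (19,0) (19,17) (4,317/16)]
2. After x ≤ 16: [(4,15/2) (7,0) (16,0) (16,281/16) (4,317/16)]
3. After y ≥ 6: [(4,15/2) (23/5,6) (16,6) (16,281/16) (4,317/16)]
4. After y ≤ 14: [(4,14) (4,15/2) (23/5,6) (16,6) (16,14)]
5. Canonical ring: [(4,15/2) (23/5,6) (16,6) (16,14) (4,14)]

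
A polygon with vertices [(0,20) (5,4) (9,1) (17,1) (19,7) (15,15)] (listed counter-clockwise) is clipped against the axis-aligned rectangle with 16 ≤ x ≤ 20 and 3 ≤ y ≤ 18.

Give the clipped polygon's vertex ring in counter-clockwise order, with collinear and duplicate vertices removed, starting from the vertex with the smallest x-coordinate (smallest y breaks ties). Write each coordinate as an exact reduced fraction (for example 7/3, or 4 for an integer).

1. After x ≥ 16: [(16,1) (17,1) (19,7) (16,13)]
2. After x ≤ 20: [(16,1) (17,1) (19,7) (16,13)]
3. After y ≥ 3: [(16,3) (53/3,3) (19,7) (16,13)]
4. After y ≤ 18: [(16,3) (53/3,3) (19,7) (16,13)]
5. Canonical ring: [(16,3) (53/3,3) (19,7) (16,13)]

Clipped polygon: [(16,3) (53/3,3) (19,7) (16,13)]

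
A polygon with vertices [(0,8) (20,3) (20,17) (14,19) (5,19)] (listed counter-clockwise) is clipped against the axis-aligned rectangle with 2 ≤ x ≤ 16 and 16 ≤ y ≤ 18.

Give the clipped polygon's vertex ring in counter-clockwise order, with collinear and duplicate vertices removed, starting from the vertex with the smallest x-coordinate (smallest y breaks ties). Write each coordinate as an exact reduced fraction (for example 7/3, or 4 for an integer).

1. After x ≥ 2: [(2,62/5) (2,15/2) (20,3) (20,17) (14,19) (5,19)]
2. After x ≤ 16: [(2,62/5) (2,15/2) (16,4) (16,55/3) (14,19) (5,19)]
3. After y ≥ 16: [(40/11,16) (16,16) (16,55/3) (14,19) (5,19)]
4. After y ≤ 18: [(50/11,18) (40/11,16) (16,16) (16,18)]
5. Canonical ring: [(40/11,16) (16,16) (16,18) (50/11,18)]

Clipped polygon: [(40/11,16) (16,16) (16,18) (50/11,18)]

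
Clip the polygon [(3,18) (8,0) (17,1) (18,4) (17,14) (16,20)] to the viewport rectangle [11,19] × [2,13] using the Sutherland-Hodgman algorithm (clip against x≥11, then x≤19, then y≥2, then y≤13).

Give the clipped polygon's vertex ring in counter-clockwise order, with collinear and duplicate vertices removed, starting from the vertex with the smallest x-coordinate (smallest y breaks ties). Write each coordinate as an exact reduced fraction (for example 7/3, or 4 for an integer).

1. After x ≥ 11: [(11,250/13) (11,1/3) (17,1) (18,4) (17,14) (16,20)]
2. After x ≤ 19: [(11,250/13) (11,1/3) (17,1) (18,4) (17,14) (16,20)]
3. After y ≥ 2: [(11,250/13) (11,2) (52/3,2) (18,4) (17,14) (16,20)]
4. After y ≤ 13: [(11,13) (11,2) (52/3,2) (18,4) (171/10,13)]
5. Canonical ring: [(11,2) (52/3,2) (18,4) (171/10,13) (11,13)]

Clipped polygon: [(11,2) (52/3,2) (18,4) (171/10,13) (11,13)]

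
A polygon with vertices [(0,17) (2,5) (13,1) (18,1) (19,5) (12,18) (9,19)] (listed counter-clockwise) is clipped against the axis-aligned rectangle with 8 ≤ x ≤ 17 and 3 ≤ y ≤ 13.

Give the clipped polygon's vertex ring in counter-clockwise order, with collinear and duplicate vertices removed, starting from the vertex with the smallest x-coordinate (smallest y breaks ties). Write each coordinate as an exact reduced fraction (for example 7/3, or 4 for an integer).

1. After x ≥ 8: [(8,169/9) (8,31/11) (13,1) (18,1) (19,5) (12,18) (9,19)]
2. After x ≤ 17: [(8,169/9) (8,31/11) (13,1) (17,1) (17,61/7) (12,18) (9,19)]
3. After y ≥ 3: [(8,169/9) (8,3) (17,3) (17,61/7) (12,18) (9,19)]
4. After y ≤ 13: [(8,13) (8,3) (17,3) (17,61/7) (191/13,13)]
5. Canonical ring: [(8,3) (17,3) (17,61/7) (191/13,13) (8,13)]

Clipped polygon: [(8,3) (17,3) (17,61/7) (191/13,13) (8,13)]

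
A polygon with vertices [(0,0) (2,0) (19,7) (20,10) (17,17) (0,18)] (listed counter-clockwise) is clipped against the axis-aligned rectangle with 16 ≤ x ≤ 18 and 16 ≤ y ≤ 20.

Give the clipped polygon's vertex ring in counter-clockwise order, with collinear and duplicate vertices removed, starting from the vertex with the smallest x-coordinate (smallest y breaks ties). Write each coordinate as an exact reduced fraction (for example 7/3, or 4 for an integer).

1. After x ≥ 16: [(16,98/17) (19,7) (20,10) (17,17) (16,290/17)]
2. After x ≤ 18: [(16,98/17) (18,112/17) (18,44/3) (17,17) (16,290/17)]
3. After y ≥ 16: [(16,16) (122/7,16) (17,17) (16,290/17)]
4. After y ≤ 20: [(16,16) (122/7,16) (17,17) (16,290/17)]
5. Canonical ring: [(16,16) (122/7,16) (17,17) (16,290/17)]

Clipped polygon: [(16,16) (122/7,16) (17,17) (16,290/17)]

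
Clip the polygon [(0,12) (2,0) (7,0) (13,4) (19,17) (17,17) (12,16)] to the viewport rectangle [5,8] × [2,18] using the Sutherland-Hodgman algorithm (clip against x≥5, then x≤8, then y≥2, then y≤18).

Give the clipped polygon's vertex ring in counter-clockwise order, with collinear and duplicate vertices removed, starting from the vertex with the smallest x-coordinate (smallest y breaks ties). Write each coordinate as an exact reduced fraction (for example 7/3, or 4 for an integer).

Clipped polygon: [(5,2) (8,2) (8,44/3) (5,41/3)]

1. After x ≥ 5: [(5,41/3) (5,0) (7,0) (13,4) (19,17) (17,17) (12,16)]
2. After x ≤ 8: [(8,44/3) (5,41/3) (5,0) (7,0) (8,2/3)]
3. After y ≥ 2: [(8,2) (8,44/3) (5,41/3) (5,2)]
4. After y ≤ 18: [(8,2) (8,44/3) (5,41/3) (5,2)]
5. Canonical ring: [(5,2) (8,2) (8,44/3) (5,41/3)]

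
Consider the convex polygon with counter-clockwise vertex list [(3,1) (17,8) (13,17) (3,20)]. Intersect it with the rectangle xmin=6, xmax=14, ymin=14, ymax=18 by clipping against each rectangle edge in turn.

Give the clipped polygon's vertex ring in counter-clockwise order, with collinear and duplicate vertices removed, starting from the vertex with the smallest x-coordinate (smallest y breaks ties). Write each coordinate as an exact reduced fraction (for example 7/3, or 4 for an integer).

Clipped polygon: [(6,14) (14,14) (14,59/4) (13,17) (29/3,18) (6,18)]

1. After x ≥ 6: [(6,5/2) (17,8) (13,17) (6,191/10)]
2. After x ≤ 14: [(6,5/2) (14,13/2) (14,59/4) (13,17) (6,191/10)]
3. After y ≥ 14: [(6,14) (14,14) (14,59/4) (13,17) (6,191/10)]
4. After y ≤ 18: [(6,18) (6,14) (14,14) (14,59/4) (13,17) (29/3,18)]
5. Canonical ring: [(6,14) (14,14) (14,59/4) (13,17) (29/3,18) (6,18)]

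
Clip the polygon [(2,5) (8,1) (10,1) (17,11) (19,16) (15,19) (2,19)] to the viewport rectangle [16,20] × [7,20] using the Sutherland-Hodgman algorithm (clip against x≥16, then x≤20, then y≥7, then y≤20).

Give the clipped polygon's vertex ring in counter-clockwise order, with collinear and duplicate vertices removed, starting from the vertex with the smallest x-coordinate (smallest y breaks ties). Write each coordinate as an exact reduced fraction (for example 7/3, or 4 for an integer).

1. After x ≥ 16: [(16,67/7) (17,11) (19,16) (16,73/4)]
2. After x ≤ 20: [(16,67/7) (17,11) (19,16) (16,73/4)]
3. After y ≥ 7: [(16,67/7) (17,11) (19,16) (16,73/4)]
4. After y ≤ 20: [(16,67/7) (17,11) (19,16) (16,73/4)]
5. Canonical ring: [(16,67/7) (17,11) (19,16) (16,73/4)]

Clipped polygon: [(16,67/7) (17,11) (19,16) (16,73/4)]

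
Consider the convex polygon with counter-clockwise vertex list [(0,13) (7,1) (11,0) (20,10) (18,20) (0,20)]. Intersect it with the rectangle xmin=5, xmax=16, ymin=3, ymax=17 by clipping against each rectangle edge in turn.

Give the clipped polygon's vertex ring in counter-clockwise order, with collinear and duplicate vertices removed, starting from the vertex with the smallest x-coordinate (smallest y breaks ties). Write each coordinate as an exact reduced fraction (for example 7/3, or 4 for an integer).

Clipped polygon: [(5,31/7) (35/6,3) (137/10,3) (16,50/9) (16,17) (5,17)]

1. After x ≥ 5: [(5,31/7) (7,1) (11,0) (20,10) (18,20) (5,20)]
2. After x ≤ 16: [(5,31/7) (7,1) (11,0) (16,50/9) (16,20) (5,20)]
3. After y ≥ 3: [(5,31/7) (35/6,3) (137/10,3) (16,50/9) (16,20) (5,20)]
4. After y ≤ 17: [(5,17) (5,31/7) (35/6,3) (137/10,3) (16,50/9) (16,17)]
5. Canonical ring: [(5,31/7) (35/6,3) (137/10,3) (16,50/9) (16,17) (5,17)]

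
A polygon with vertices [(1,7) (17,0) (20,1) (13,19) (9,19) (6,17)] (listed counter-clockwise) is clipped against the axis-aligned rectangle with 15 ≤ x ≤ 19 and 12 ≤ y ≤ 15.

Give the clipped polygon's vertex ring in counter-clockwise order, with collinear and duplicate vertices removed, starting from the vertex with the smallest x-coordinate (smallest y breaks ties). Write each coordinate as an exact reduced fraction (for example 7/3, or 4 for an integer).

Clipped polygon: [(15,12) (283/18,12) (15,97/7)]

1. After x ≥ 15: [(15,7/8) (17,0) (20,1) (15,97/7)]
2. After x ≤ 19: [(15,7/8) (17,0) (19,2/3) (19,25/7) (15,97/7)]
3. After y ≥ 12: [(15,12) (283/18,12) (15,97/7)]
4. After y ≤ 15: [(15,12) (283/18,12) (15,97/7)]
5. Canonical ring: [(15,12) (283/18,12) (15,97/7)]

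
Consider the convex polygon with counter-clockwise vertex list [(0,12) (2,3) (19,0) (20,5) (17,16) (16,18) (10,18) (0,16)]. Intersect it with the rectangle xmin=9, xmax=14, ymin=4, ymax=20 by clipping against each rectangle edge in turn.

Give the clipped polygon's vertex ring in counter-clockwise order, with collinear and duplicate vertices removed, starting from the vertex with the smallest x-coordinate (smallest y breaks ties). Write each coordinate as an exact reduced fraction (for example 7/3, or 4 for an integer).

1. After x ≥ 9: [(9,30/17) (19,0) (20,5) (17,16) (16,18) (10,18) (9,89/5)]
2. After x ≤ 14: [(9,30/17) (14,15/17) (14,18) (10,18) (9,89/5)]
3. After y ≥ 4: [(9,4) (14,4) (14,18) (10,18) (9,89/5)]
4. After y ≤ 20: [(9,4) (14,4) (14,18) (10,18) (9,89/5)]
5. Canonical ring: [(9,4) (14,4) (14,18) (10,18) (9,89/5)]

Clipped polygon: [(9,4) (14,4) (14,18) (10,18) (9,89/5)]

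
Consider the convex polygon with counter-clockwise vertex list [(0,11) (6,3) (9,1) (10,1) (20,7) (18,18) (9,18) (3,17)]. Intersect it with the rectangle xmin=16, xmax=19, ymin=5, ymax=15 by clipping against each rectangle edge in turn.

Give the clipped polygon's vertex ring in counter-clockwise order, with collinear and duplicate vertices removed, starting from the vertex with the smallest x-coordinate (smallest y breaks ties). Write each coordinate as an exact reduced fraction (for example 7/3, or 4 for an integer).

1. After x ≥ 16: [(16,23/5) (20,7) (18,18) (16,18)]
2. After x ≤ 19: [(16,23/5) (19,32/5) (19,25/2) (18,18) (16,18)]
3. After y ≥ 5: [(16,5) (50/3,5) (19,32/5) (19,25/2) (18,18) (16,18)]
4. After y ≤ 15: [(16,15) (16,5) (50/3,5) (19,32/5) (19,25/2) (204/11,15)]
5. Canonical ring: [(16,5) (50/3,5) (19,32/5) (19,25/2) (204/11,15) (16,15)]

Clipped polygon: [(16,5) (50/3,5) (19,32/5) (19,25/2) (204/11,15) (16,15)]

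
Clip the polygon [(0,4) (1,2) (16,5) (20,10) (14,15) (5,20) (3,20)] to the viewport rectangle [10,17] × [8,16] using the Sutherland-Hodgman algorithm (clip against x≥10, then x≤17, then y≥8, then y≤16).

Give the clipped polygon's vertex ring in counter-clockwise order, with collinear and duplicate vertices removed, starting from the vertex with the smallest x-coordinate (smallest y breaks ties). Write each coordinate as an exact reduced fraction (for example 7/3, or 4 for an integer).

1. After x ≥ 10: [(10,19/5) (16,5) (20,10) (14,15) (10,155/9)]
2. After x ≤ 17: [(10,19/5) (16,5) (17,25/4) (17,25/2) (14,15) (10,155/9)]
3. After y ≥ 8: [(10,8) (17,8) (17,25/2) (14,15) (10,155/9)]
4. After y ≤ 16: [(10,16) (10,8) (17,8) (17,25/2) (14,15) (61/5,16)]
5. Canonical ring: [(10,8) (17,8) (17,25/2) (14,15) (61/5,16) (10,16)]

Clipped polygon: [(10,8) (17,8) (17,25/2) (14,15) (61/5,16) (10,16)]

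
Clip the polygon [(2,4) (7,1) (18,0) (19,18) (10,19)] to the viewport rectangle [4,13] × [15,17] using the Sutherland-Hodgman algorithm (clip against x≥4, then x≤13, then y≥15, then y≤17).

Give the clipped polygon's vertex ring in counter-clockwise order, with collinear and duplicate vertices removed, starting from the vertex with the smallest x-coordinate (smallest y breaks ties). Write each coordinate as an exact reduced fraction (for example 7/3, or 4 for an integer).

1. After x ≥ 4: [(4,31/4) (4,14/5) (7,1) (18,0) (19,18) (10,19)]
2. After x ≤ 13: [(4,31/4) (4,14/5) (7,1) (13,5/11) (13,56/3) (10,19)]
3. After y ≥ 15: [(118/15,15) (13,15) (13,56/3) (10,19)]
4. After y ≤ 17: [(134/15,17) (118/15,15) (13,15) (13,17)]
5. Canonical ring: [(118/15,15) (13,15) (13,17) (134/15,17)]

Clipped polygon: [(118/15,15) (13,15) (13,17) (134/15,17)]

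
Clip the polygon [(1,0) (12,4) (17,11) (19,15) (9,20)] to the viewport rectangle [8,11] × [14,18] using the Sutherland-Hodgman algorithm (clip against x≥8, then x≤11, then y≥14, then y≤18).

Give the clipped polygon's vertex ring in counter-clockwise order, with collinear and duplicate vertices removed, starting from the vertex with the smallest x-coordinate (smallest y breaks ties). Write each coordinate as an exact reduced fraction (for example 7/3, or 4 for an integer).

1. After x ≥ 8: [(8,35/2) (8,28/11) (12,4) (17,11) (19,15) (9,20)]
2. After x ≤ 11: [(8,35/2) (8,28/11) (11,40/11) (11,19) (9,20)]
3. After y ≥ 14: [(8,35/2) (8,14) (11,14) (11,19) (9,20)]
4. After y ≤ 18: [(41/5,18) (8,35/2) (8,14) (11,14) (11,18)]
5. Canonical ring: [(8,14) (11,14) (11,18) (41/5,18) (8,35/2)]

Clipped polygon: [(8,14) (11,14) (11,18) (41/5,18) (8,35/2)]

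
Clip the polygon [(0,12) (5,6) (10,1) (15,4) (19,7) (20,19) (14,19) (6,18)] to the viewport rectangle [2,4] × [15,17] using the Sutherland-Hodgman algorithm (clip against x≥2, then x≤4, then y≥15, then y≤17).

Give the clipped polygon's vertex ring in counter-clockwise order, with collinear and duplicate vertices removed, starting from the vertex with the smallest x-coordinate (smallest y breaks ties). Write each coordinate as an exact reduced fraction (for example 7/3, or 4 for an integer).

1. After x ≥ 2: [(2,14) (2,48/5) (5,6) (10,1) (15,4) (19,7) (20,19) (14,19) (6,18)]
2. After x ≤ 4: [(4,16) (2,14) (2,48/5) (4,36/5)]
3. After y ≥ 15: [(4,15) (4,16) (3,15)]
4. After y ≤ 17: [(4,15) (4,16) (3,15)]
5. Canonical ring: [(3,15) (4,15) (4,16)]

Clipped polygon: [(3,15) (4,15) (4,16)]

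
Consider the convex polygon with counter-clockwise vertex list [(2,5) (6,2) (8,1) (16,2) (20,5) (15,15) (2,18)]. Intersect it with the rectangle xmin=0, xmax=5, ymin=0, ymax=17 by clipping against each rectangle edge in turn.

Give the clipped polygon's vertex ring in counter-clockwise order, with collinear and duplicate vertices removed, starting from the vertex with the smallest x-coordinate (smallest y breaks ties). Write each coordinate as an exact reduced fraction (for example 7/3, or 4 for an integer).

Clipped polygon: [(2,5) (5,11/4) (5,17) (2,17)]

1. After x ≥ 0: [(2,5) (6,2) (8,1) (16,2) (20,5) (15,15) (2,18)]
2. After x ≤ 5: [(2,5) (5,11/4) (5,225/13) (2,18)]
3. After y ≥ 0: [(2,5) (5,11/4) (5,225/13) (2,18)]
4. After y ≤ 17: [(2,17) (2,5) (5,11/4) (5,17)]
5. Canonical ring: [(2,5) (5,11/4) (5,17) (2,17)]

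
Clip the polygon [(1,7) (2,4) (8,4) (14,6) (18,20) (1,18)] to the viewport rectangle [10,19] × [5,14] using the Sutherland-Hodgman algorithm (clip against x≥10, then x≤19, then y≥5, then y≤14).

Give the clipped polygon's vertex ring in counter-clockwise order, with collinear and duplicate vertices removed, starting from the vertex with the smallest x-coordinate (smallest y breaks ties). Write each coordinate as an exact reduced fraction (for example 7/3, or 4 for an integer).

1. After x ≥ 10: [(10,14/3) (14,6) (18,20) (10,324/17)]
2. After x ≤ 19: [(10,14/3) (14,6) (18,20) (10,324/17)]
3. After y ≥ 5: [(10,5) (11,5) (14,6) (18,20) (10,324/17)]
4. After y ≤ 14: [(10,14) (10,5) (11,5) (14,6) (114/7,14)]
5. Canonical ring: [(10,5) (11,5) (14,6) (114/7,14) (10,14)]

Clipped polygon: [(10,5) (11,5) (14,6) (114/7,14) (10,14)]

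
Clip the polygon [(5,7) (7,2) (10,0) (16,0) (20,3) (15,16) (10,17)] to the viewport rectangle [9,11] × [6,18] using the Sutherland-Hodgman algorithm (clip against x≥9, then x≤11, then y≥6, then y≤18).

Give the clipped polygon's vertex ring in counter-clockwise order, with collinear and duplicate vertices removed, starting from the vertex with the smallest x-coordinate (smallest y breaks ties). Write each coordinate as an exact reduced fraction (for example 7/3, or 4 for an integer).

Clipped polygon: [(9,6) (11,6) (11,84/5) (10,17) (9,15)]

1. After x ≥ 9: [(9,15) (9,2/3) (10,0) (16,0) (20,3) (15,16) (10,17)]
2. After x ≤ 11: [(9,15) (9,2/3) (10,0) (11,0) (11,84/5) (10,17)]
3. After y ≥ 6: [(9,15) (9,6) (11,6) (11,84/5) (10,17)]
4. After y ≤ 18: [(9,15) (9,6) (11,6) (11,84/5) (10,17)]
5. Canonical ring: [(9,6) (11,6) (11,84/5) (10,17) (9,15)]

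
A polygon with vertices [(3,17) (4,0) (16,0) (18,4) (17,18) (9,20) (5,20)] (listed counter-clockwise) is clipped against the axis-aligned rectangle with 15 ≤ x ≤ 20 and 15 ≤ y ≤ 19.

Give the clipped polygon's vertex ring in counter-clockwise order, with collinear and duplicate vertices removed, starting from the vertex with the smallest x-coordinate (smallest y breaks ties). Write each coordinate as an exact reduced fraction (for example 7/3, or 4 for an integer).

Clipped polygon: [(15,15) (241/14,15) (17,18) (15,37/2)]

1. After x ≥ 15: [(15,0) (16,0) (18,4) (17,18) (15,37/2)]
2. After x ≤ 20: [(15,0) (16,0) (18,4) (17,18) (15,37/2)]
3. After y ≥ 15: [(15,15) (241/14,15) (17,18) (15,37/2)]
4. After y ≤ 19: [(15,15) (241/14,15) (17,18) (15,37/2)]
5. Canonical ring: [(15,15) (241/14,15) (17,18) (15,37/2)]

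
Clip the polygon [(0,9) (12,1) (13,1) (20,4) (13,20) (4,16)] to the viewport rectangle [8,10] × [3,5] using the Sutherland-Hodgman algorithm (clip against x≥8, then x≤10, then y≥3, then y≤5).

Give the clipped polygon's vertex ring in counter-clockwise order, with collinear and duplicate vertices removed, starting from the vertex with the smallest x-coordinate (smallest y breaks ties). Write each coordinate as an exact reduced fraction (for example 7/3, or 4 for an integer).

Clipped polygon: [(8,11/3) (9,3) (10,3) (10,5) (8,5)]

1. After x ≥ 8: [(8,11/3) (12,1) (13,1) (20,4) (13,20) (8,160/9)]
2. After x ≤ 10: [(8,11/3) (10,7/3) (10,56/3) (8,160/9)]
3. After y ≥ 3: [(8,11/3) (9,3) (10,3) (10,56/3) (8,160/9)]
4. After y ≤ 5: [(8,5) (8,11/3) (9,3) (10,3) (10,5)]
5. Canonical ring: [(8,11/3) (9,3) (10,3) (10,5) (8,5)]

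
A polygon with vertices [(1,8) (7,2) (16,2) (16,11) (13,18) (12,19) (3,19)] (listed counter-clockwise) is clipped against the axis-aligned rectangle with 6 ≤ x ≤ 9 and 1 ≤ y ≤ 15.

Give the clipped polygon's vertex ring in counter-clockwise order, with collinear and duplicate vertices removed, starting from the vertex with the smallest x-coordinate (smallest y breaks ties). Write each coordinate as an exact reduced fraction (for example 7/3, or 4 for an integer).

1. After x ≥ 6: [(6,3) (7,2) (16,2) (16,11) (13,18) (12,19) (6,19)]
2. After x ≤ 9: [(6,3) (7,2) (9,2) (9,19) (6,19)]
3. After y ≥ 1: [(6,3) (7,2) (9,2) (9,19) (6,19)]
4. After y ≤ 15: [(6,15) (6,3) (7,2) (9,2) (9,15)]
5. Canonical ring: [(6,3) (7,2) (9,2) (9,15) (6,15)]

Clipped polygon: [(6,3) (7,2) (9,2) (9,15) (6,15)]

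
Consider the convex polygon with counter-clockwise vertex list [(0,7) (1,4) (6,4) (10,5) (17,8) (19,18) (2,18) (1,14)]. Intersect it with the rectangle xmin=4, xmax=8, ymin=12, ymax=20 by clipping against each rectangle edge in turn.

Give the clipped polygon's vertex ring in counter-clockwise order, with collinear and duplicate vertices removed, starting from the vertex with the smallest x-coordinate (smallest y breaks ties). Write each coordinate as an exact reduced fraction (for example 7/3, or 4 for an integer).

1. After x ≥ 4: [(4,4) (6,4) (10,5) (17,8) (19,18) (4,18)]
2. After x ≤ 8: [(4,4) (6,4) (8,9/2) (8,18) (4,18)]
3. After y ≥ 12: [(4,12) (8,12) (8,18) (4,18)]
4. After y ≤ 20: [(4,12) (8,12) (8,18) (4,18)]
5. Canonical ring: [(4,12) (8,12) (8,18) (4,18)]

Clipped polygon: [(4,12) (8,12) (8,18) (4,18)]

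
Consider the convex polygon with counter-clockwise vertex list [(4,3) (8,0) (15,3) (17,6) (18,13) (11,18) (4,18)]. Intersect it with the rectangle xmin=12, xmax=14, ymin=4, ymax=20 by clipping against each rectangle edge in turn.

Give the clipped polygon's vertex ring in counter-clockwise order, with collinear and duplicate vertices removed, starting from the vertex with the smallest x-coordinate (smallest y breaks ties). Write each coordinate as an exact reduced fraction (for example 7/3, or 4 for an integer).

Clipped polygon: [(12,4) (14,4) (14,111/7) (12,121/7)]

1. After x ≥ 12: [(12,12/7) (15,3) (17,6) (18,13) (12,121/7)]
2. After x ≤ 14: [(12,12/7) (14,18/7) (14,111/7) (12,121/7)]
3. After y ≥ 4: [(12,4) (14,4) (14,111/7) (12,121/7)]
4. After y ≤ 20: [(12,4) (14,4) (14,111/7) (12,121/7)]
5. Canonical ring: [(12,4) (14,4) (14,111/7) (12,121/7)]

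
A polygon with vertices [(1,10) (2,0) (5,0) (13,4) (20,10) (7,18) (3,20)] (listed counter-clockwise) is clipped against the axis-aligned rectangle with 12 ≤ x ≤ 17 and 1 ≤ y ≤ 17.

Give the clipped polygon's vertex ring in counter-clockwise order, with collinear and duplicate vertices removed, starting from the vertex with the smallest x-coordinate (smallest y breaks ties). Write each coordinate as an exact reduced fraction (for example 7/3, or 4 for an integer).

1. After x ≥ 12: [(12,7/2) (13,4) (20,10) (12,194/13)]
2. After x ≤ 17: [(12,7/2) (13,4) (17,52/7) (17,154/13) (12,194/13)]
3. After y ≥ 1: [(12,7/2) (13,4) (17,52/7) (17,154/13) (12,194/13)]
4. After y ≤ 17: [(12,7/2) (13,4) (17,52/7) (17,154/13) (12,194/13)]
5. Canonical ring: [(12,7/2) (13,4) (17,52/7) (17,154/13) (12,194/13)]

Clipped polygon: [(12,7/2) (13,4) (17,52/7) (17,154/13) (12,194/13)]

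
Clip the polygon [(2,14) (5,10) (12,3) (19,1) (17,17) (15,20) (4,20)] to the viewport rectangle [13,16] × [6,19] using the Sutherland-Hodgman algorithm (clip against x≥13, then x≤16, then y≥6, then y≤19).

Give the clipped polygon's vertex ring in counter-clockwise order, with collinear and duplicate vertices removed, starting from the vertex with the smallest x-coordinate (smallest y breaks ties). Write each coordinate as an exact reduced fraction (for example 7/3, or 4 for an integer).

1. After x ≥ 13: [(13,19/7) (19,1) (17,17) (15,20) (13,20)]
2. After x ≤ 16: [(13,19/7) (16,13/7) (16,37/2) (15,20) (13,20)]
3. After y ≥ 6: [(13,6) (16,6) (16,37/2) (15,20) (13,20)]
4. After y ≤ 19: [(13,19) (13,6) (16,6) (16,37/2) (47/3,19)]
5. Canonical ring: [(13,6) (16,6) (16,37/2) (47/3,19) (13,19)]

Clipped polygon: [(13,6) (16,6) (16,37/2) (47/3,19) (13,19)]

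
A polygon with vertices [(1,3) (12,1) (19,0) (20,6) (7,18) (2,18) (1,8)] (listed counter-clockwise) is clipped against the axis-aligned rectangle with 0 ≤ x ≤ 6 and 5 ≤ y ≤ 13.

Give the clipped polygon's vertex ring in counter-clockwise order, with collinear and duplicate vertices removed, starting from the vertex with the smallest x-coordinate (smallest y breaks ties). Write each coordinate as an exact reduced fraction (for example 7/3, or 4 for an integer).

Clipped polygon: [(1,5) (6,5) (6,13) (3/2,13) (1,8)]

1. After x ≥ 0: [(1,3) (12,1) (19,0) (20,6) (7,18) (2,18) (1,8)]
2. After x ≤ 6: [(1,3) (6,23/11) (6,18) (2,18) (1,8)]
3. After y ≥ 5: [(1,5) (6,5) (6,18) (2,18) (1,8)]
4. After y ≤ 13: [(1,5) (6,5) (6,13) (3/2,13) (1,8)]
5. Canonical ring: [(1,5) (6,5) (6,13) (3/2,13) (1,8)]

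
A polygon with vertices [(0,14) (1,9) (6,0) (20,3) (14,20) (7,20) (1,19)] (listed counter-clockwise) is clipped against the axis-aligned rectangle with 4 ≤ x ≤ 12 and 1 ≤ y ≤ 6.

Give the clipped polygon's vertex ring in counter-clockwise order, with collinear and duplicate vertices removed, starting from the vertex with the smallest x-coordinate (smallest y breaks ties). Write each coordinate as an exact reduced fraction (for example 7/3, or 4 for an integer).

1. After x ≥ 4: [(4,18/5) (6,0) (20,3) (14,20) (7,20) (4,39/2)]
2. After x ≤ 12: [(4,18/5) (6,0) (12,9/7) (12,20) (7,20) (4,39/2)]
3. After y ≥ 1: [(4,18/5) (49/9,1) (32/3,1) (12,9/7) (12,20) (7,20) (4,39/2)]
4. After y ≤ 6: [(4,6) (4,18/5) (49/9,1) (32/3,1) (12,9/7) (12,6)]
5. Canonical ring: [(4,18/5) (49/9,1) (32/3,1) (12,9/7) (12,6) (4,6)]

Clipped polygon: [(4,18/5) (49/9,1) (32/3,1) (12,9/7) (12,6) (4,6)]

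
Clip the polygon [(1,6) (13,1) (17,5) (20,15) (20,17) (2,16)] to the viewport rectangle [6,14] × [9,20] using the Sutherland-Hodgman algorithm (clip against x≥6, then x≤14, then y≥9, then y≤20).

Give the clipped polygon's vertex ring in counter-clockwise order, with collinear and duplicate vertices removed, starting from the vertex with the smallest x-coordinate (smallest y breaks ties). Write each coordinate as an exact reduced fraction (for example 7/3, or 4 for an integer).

1. After x ≥ 6: [(6,47/12) (13,1) (17,5) (20,15) (20,17) (6,146/9)]
2. After x ≤ 14: [(6,47/12) (13,1) (14,2) (14,50/3) (6,146/9)]
3. After y ≥ 9: [(6,9) (14,9) (14,50/3) (6,146/9)]
4. After y ≤ 20: [(6,9) (14,9) (14,50/3) (6,146/9)]
5. Canonical ring: [(6,9) (14,9) (14,50/3) (6,146/9)]

Clipped polygon: [(6,9) (14,9) (14,50/3) (6,146/9)]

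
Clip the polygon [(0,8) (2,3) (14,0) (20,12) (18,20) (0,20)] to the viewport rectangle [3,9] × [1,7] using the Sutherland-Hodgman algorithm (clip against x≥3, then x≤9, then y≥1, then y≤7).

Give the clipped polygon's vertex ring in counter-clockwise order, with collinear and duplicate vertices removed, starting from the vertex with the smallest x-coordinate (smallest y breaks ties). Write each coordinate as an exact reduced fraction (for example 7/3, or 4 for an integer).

Clipped polygon: [(3,11/4) (9,5/4) (9,7) (3,7)]

1. After x ≥ 3: [(3,11/4) (14,0) (20,12) (18,20) (3,20)]
2. After x ≤ 9: [(3,11/4) (9,5/4) (9,20) (3,20)]
3. After y ≥ 1: [(3,11/4) (9,5/4) (9,20) (3,20)]
4. After y ≤ 7: [(3,7) (3,11/4) (9,5/4) (9,7)]
5. Canonical ring: [(3,11/4) (9,5/4) (9,7) (3,7)]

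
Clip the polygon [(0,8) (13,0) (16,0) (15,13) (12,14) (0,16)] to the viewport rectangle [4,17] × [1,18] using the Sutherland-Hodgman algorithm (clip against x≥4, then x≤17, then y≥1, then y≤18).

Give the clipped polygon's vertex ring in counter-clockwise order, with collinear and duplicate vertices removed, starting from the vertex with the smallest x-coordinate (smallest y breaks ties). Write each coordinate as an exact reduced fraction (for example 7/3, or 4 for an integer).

1. After x ≥ 4: [(4,72/13) (13,0) (16,0) (15,13) (12,14) (4,46/3)]
2. After x ≤ 17: [(4,72/13) (13,0) (16,0) (15,13) (12,14) (4,46/3)]
3. After y ≥ 1: [(4,72/13) (91/8,1) (207/13,1) (15,13) (12,14) (4,46/3)]
4. After y ≤ 18: [(4,72/13) (91/8,1) (207/13,1) (15,13) (12,14) (4,46/3)]
5. Canonical ring: [(4,72/13) (91/8,1) (207/13,1) (15,13) (12,14) (4,46/3)]

Clipped polygon: [(4,72/13) (91/8,1) (207/13,1) (15,13) (12,14) (4,46/3)]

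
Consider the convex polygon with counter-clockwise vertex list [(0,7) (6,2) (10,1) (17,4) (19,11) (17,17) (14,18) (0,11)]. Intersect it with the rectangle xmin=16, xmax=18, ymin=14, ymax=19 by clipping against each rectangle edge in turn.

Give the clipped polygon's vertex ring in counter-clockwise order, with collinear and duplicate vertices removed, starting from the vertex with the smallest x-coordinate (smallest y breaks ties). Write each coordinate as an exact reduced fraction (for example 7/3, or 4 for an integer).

Clipped polygon: [(16,14) (18,14) (17,17) (16,52/3)]

1. After x ≥ 16: [(16,25/7) (17,4) (19,11) (17,17) (16,52/3)]
2. After x ≤ 18: [(16,25/7) (17,4) (18,15/2) (18,14) (17,17) (16,52/3)]
3. After y ≥ 14: [(16,14) (18,14) (18,14) (17,17) (16,52/3)]
4. After y ≤ 19: [(16,14) (18,14) (18,14) (17,17) (16,52/3)]
5. Canonical ring: [(16,14) (18,14) (17,17) (16,52/3)]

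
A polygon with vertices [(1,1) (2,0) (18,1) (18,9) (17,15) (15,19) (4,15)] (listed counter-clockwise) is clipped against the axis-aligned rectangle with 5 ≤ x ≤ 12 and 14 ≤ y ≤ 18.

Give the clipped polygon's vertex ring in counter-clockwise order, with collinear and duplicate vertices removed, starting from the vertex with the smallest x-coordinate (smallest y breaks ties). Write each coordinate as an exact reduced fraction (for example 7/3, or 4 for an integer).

1. After x ≥ 5: [(5,3/16) (18,1) (18,9) (17,15) (15,19) (5,169/11)]
2. After x ≤ 12: [(5,3/16) (12,5/8) (12,197/11) (5,169/11)]
3. After y ≥ 14: [(5,14) (12,14) (12,197/11) (5,169/11)]
4. After y ≤ 18: [(5,14) (12,14) (12,197/11) (5,169/11)]
5. Canonical ring: [(5,14) (12,14) (12,197/11) (5,169/11)]

Clipped polygon: [(5,14) (12,14) (12,197/11) (5,169/11)]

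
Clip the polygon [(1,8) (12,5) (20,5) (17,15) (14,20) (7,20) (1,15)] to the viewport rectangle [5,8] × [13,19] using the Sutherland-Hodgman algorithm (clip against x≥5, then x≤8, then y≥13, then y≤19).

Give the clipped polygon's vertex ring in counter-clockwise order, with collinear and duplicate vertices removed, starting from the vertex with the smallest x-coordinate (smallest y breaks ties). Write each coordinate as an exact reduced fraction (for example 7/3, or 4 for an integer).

Clipped polygon: [(5,13) (8,13) (8,19) (29/5,19) (5,55/3)]

1. After x ≥ 5: [(5,76/11) (12,5) (20,5) (17,15) (14,20) (7,20) (5,55/3)]
2. After x ≤ 8: [(5,76/11) (8,67/11) (8,20) (7,20) (5,55/3)]
3. After y ≥ 13: [(5,13) (8,13) (8,20) (7,20) (5,55/3)]
4. After y ≤ 19: [(5,13) (8,13) (8,19) (29/5,19) (5,55/3)]
5. Canonical ring: [(5,13) (8,13) (8,19) (29/5,19) (5,55/3)]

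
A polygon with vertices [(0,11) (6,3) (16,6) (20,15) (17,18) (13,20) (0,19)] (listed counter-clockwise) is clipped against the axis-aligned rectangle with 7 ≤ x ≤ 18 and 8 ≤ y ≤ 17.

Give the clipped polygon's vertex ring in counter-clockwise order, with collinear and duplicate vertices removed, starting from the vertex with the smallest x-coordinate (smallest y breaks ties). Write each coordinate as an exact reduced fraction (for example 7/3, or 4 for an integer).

1. After x ≥ 7: [(7,33/10) (16,6) (20,15) (17,18) (13,20) (7,254/13)]
2. After x ≤ 18: [(7,33/10) (16,6) (18,21/2) (18,17) (17,18) (13,20) (7,254/13)]
3. After y ≥ 8: [(7,8) (152/9,8) (18,21/2) (18,17) (17,18) (13,20) (7,254/13)]
4. After y ≤ 17: [(7,17) (7,8) (152/9,8) (18,21/2) (18,17) (18,17)]
5. Canonical ring: [(7,8) (152/9,8) (18,21/2) (18,17) (7,17)]

Clipped polygon: [(7,8) (152/9,8) (18,21/2) (18,17) (7,17)]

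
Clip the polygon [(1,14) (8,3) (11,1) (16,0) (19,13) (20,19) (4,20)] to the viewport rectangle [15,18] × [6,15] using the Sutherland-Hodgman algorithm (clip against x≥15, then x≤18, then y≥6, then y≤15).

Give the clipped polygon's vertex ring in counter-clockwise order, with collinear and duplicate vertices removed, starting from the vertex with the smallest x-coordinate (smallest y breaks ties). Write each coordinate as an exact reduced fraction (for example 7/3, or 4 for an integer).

1. After x ≥ 15: [(15,1/5) (16,0) (19,13) (20,19) (15,309/16)]
2. After x ≤ 18: [(15,1/5) (16,0) (18,26/3) (18,153/8) (15,309/16)]
3. After y ≥ 6: [(15,6) (226/13,6) (18,26/3) (18,153/8) (15,309/16)]
4. After y ≤ 15: [(15,15) (15,6) (226/13,6) (18,26/3) (18,15)]
5. Canonical ring: [(15,6) (226/13,6) (18,26/3) (18,15) (15,15)]

Clipped polygon: [(15,6) (226/13,6) (18,26/3) (18,15) (15,15)]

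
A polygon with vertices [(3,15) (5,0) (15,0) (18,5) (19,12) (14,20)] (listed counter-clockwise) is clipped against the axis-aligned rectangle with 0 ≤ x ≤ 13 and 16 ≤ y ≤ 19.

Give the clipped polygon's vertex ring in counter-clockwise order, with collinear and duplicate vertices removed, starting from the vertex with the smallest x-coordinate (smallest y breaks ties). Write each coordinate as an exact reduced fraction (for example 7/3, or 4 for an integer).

1. After x ≥ 0: [(3,15) (5,0) (15,0) (18,5) (19,12) (14,20)]
2. After x ≤ 13: [(13,215/11) (3,15) (5,0) (13,0)]
3. After y ≥ 16: [(13,16) (13,215/11) (26/5,16)]
4. After y ≤ 19: [(13,16) (13,19) (59/5,19) (26/5,16)]
5. Canonical ring: [(26/5,16) (13,16) (13,19) (59/5,19)]

Clipped polygon: [(26/5,16) (13,16) (13,19) (59/5,19)]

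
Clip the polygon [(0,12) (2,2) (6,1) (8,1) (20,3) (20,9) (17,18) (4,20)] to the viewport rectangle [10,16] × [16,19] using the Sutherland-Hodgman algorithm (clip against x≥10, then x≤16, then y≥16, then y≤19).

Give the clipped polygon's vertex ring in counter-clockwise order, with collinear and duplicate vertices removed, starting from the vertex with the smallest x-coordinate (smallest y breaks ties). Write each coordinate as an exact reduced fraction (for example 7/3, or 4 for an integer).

Clipped polygon: [(10,16) (16,16) (16,236/13) (21/2,19) (10,19)]

1. After x ≥ 10: [(10,4/3) (20,3) (20,9) (17,18) (10,248/13)]
2. After x ≤ 16: [(10,4/3) (16,7/3) (16,236/13) (10,248/13)]
3. After y ≥ 16: [(10,16) (16,16) (16,236/13) (10,248/13)]
4. After y ≤ 19: [(10,19) (10,16) (16,16) (16,236/13) (21/2,19)]
5. Canonical ring: [(10,16) (16,16) (16,236/13) (21/2,19) (10,19)]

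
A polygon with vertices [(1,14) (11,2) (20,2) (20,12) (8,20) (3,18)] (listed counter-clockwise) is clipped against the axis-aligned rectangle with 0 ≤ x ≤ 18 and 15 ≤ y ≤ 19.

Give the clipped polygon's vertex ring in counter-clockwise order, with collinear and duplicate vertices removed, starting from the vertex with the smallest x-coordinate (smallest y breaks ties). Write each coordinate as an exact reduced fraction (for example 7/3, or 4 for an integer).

Clipped polygon: [(3/2,15) (31/2,15) (19/2,19) (11/2,19) (3,18)]

1. After x ≥ 0: [(1,14) (11,2) (20,2) (20,12) (8,20) (3,18)]
2. After x ≤ 18: [(1,14) (11,2) (18,2) (18,40/3) (8,20) (3,18)]
3. After y ≥ 15: [(3/2,15) (31/2,15) (8,20) (3,18)]
4. After y ≤ 19: [(3/2,15) (31/2,15) (19/2,19) (11/2,19) (3,18)]
5. Canonical ring: [(3/2,15) (31/2,15) (19/2,19) (11/2,19) (3,18)]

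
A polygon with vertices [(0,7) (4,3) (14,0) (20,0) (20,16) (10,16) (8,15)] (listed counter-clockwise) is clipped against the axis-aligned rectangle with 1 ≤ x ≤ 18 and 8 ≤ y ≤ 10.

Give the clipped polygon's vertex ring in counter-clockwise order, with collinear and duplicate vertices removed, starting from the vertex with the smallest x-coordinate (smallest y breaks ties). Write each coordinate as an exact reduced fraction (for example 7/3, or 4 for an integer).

Clipped polygon: [(1,8) (18,8) (18,10) (3,10)]

1. After x ≥ 1: [(1,8) (1,6) (4,3) (14,0) (20,0) (20,16) (10,16) (8,15)]
2. After x ≤ 18: [(1,8) (1,6) (4,3) (14,0) (18,0) (18,16) (10,16) (8,15)]
3. After y ≥ 8: [(1,8) (1,8) (18,8) (18,16) (10,16) (8,15)]
4. After y ≤ 10: [(3,10) (1,8) (1,8) (18,8) (18,10)]
5. Canonical ring: [(1,8) (18,8) (18,10) (3,10)]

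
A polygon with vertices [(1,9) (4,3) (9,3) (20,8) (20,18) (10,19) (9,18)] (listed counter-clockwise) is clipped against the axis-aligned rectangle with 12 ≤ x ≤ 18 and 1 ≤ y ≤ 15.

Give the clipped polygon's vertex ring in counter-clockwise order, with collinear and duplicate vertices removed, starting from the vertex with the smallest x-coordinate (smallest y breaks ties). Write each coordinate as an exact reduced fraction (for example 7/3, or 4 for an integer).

Clipped polygon: [(12,48/11) (18,78/11) (18,15) (12,15)]

1. After x ≥ 12: [(12,48/11) (20,8) (20,18) (12,94/5)]
2. After x ≤ 18: [(12,48/11) (18,78/11) (18,91/5) (12,94/5)]
3. After y ≥ 1: [(12,48/11) (18,78/11) (18,91/5) (12,94/5)]
4. After y ≤ 15: [(12,15) (12,48/11) (18,78/11) (18,15)]
5. Canonical ring: [(12,48/11) (18,78/11) (18,15) (12,15)]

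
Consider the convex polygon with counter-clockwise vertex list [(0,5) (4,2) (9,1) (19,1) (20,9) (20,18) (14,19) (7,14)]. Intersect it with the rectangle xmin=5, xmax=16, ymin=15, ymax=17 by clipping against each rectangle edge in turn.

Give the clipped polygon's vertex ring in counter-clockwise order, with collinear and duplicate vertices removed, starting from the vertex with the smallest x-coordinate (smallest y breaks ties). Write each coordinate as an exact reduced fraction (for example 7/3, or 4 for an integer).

1. After x ≥ 5: [(5,80/7) (5,9/5) (9,1) (19,1) (20,9) (20,18) (14,19) (7,14)]
2. After x ≤ 16: [(5,80/7) (5,9/5) (9,1) (16,1) (16,56/3) (14,19) (7,14)]
3. After y ≥ 15: [(16,15) (16,56/3) (14,19) (42/5,15)]
4. After y ≤ 17: [(16,15) (16,17) (56/5,17) (42/5,15)]
5. Canonical ring: [(42/5,15) (16,15) (16,17) (56/5,17)]

Clipped polygon: [(42/5,15) (16,15) (16,17) (56/5,17)]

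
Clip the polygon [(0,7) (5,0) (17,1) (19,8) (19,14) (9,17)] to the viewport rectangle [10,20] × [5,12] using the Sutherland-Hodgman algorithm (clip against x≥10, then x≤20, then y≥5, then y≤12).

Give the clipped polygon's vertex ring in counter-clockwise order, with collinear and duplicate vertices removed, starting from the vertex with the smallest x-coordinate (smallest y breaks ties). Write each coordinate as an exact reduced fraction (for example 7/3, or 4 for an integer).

1. After x ≥ 10: [(10,5/12) (17,1) (19,8) (19,14) (10,167/10)]
2. After x ≤ 20: [(10,5/12) (17,1) (19,8) (19,14) (10,167/10)]
3. After y ≥ 5: [(10,5) (127/7,5) (19,8) (19,14) (10,167/10)]
4. After y ≤ 12: [(10,12) (10,5) (127/7,5) (19,8) (19,12)]
5. Canonical ring: [(10,5) (127/7,5) (19,8) (19,12) (10,12)]

Clipped polygon: [(10,5) (127/7,5) (19,8) (19,12) (10,12)]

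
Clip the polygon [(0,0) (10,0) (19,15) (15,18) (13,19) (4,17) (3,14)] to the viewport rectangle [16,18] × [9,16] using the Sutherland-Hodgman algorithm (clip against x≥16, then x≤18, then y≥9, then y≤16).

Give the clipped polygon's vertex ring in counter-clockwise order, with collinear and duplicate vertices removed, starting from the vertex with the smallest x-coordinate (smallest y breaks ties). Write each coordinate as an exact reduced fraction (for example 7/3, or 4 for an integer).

Clipped polygon: [(16,10) (18,40/3) (18,63/4) (53/3,16) (16,16)]

1. After x ≥ 16: [(16,10) (19,15) (16,69/4)]
2. After x ≤ 18: [(16,10) (18,40/3) (18,63/4) (16,69/4)]
3. After y ≥ 9: [(16,10) (18,40/3) (18,63/4) (16,69/4)]
4. After y ≤ 16: [(16,16) (16,10) (18,40/3) (18,63/4) (53/3,16)]
5. Canonical ring: [(16,10) (18,40/3) (18,63/4) (53/3,16) (16,16)]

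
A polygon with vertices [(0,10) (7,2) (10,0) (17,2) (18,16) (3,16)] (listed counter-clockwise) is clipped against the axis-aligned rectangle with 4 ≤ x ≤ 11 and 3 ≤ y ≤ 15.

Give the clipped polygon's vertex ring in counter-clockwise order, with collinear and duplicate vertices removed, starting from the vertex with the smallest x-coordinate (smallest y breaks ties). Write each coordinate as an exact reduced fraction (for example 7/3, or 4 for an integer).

1. After x ≥ 4: [(4,38/7) (7,2) (10,0) (17,2) (18,16) (4,16)]
2. After x ≤ 11: [(4,38/7) (7,2) (10,0) (11,2/7) (11,16) (4,16)]
3. After y ≥ 3: [(4,38/7) (49/8,3) (11,3) (11,16) (4,16)]
4. After y ≤ 15: [(4,15) (4,38/7) (49/8,3) (11,3) (11,15)]
5. Canonical ring: [(4,38/7) (49/8,3) (11,3) (11,15) (4,15)]

Clipped polygon: [(4,38/7) (49/8,3) (11,3) (11,15) (4,15)]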